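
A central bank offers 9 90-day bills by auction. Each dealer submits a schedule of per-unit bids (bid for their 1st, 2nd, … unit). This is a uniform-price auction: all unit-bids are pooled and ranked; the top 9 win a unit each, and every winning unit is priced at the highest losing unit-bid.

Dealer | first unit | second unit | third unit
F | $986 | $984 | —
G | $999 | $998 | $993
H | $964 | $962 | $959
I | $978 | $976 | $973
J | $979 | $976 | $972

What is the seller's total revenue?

Total revenue: $8,757

Pooled unit-bids ranked (top 9): 999 (G-1), 998 (G-2), 993 (G-3), 986 (F-1), 984 (F-2), 979 (J-1), 978 (I-1), 976 (I-2), 976 (J-2)
First bid not allocated: $973.
Allocation: F 2, G 3, I 2, J 2. Every unit priced at $973.
Revenue = 9 × 973 = $8,757.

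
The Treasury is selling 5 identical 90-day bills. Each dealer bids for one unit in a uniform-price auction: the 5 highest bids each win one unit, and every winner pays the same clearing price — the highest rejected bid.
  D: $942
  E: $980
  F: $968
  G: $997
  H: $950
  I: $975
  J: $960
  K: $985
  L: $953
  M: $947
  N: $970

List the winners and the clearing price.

G, K, E, I, N; each pays $968

Sorting: 997 (G), 985 (K), 980 (E), 975 (I), 970 (N), 968 (F), 960 (J), …
Winners (5 units): G, K, E, I, N.
Clearing price = highest rejected bid = $968.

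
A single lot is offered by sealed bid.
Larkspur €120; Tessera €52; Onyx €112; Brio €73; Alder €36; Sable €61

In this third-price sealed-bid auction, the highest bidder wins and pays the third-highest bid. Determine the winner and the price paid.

Bids ranked: 120 (Larkspur) > 112 (Onyx) > 73 (Brio) > 61 (Sable) > 52 (Tessera) > 36 (Alder)
Larkspur wins; payment is bid #3 in the ranking = €73.

Larkspur pays €73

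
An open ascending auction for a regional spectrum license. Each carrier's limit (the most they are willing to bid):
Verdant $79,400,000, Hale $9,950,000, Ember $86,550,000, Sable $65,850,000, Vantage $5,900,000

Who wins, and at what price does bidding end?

Ember wins at $79,400,000

Limits in order: 86,550,000 (Ember) > 79,400,000 (Verdant) > 65,850,000 (Sable) > 9,950,000 (Hale) > 5,900,000 (Vantage)
Verdant is the last rival to drop out, at $79,400,000; Ember remains and wins at that price.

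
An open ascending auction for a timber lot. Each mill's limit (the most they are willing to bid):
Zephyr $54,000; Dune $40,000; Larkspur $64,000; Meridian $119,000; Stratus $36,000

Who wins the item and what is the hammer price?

Meridian wins at $64,000

Sorting limits: 119,000 (Meridian) > 64,000 (Larkspur) > 54,000 (Zephyr) > 40,000 (Dune) > 36,000 (Stratus)
Bidding ends when Larkspur exits at $64,000; Meridian takes it.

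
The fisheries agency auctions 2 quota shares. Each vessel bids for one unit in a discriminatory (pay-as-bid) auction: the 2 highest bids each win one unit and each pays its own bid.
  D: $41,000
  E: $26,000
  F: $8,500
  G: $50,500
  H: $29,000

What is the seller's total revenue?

Total revenue: $91,500

Ordering the bids: 50,500 (G), 41,000 (D), 29,000 (H), 26,000 (E), …
Winners (2 units): G, D.
Total revenue = 50,500 + 41,000 = $91,500.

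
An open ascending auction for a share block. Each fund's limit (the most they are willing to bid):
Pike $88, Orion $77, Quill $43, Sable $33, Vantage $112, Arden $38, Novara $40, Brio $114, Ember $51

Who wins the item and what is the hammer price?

Rule: the price rises until one bidder remains; the winner pays the price at which the last rival dropped out.
Sorting limits: 114 (Brio) > 112 (Vantage) > 88 (Pike) > 77 (Orion) > 51 (Ember) > 43 (Quill) > …
Vantage is the last rival to drop out, at $112; Brio remains and wins at that price.

Brio wins at $112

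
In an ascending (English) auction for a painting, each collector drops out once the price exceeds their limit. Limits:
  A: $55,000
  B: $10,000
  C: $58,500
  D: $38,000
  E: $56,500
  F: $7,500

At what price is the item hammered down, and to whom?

C wins at $56,500

Rule: the price rises until one bidder remains; the winner pays the price at which the last rival dropped out.
Sorting limits: 58,500 (C) > 56,500 (E) > 55,000 (A) > 38,000 (D) > 10,000 (B) > 7,500 (F)
Once the price passes $56,500, only C is left; the hammer falls at E's limit of $56,500.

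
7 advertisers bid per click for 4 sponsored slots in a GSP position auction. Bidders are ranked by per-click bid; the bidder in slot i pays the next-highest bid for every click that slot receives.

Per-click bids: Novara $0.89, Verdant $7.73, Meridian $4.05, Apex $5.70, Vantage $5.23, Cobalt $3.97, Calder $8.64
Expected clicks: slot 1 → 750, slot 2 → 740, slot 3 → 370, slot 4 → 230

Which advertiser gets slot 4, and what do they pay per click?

Per-click bids in order: $8.64 (Calder) > $7.73 (Verdant) > $5.70 (Apex) > $5.23 (Vantage) > $4.05 (Meridian) > …
Slot 4 goes to the fourth-ranked bidder, Vantage, who pays the next bid down: $4.05/click.

Vantage; $4.05 per click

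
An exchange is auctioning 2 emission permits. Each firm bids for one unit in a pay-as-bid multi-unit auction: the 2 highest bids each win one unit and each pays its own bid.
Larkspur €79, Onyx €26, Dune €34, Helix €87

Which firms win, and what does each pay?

Helix €87, Larkspur €79

Bids ranked high→low: 87 (Helix), 79 (Larkspur), 34 (Dune), 26 (Onyx)
Top 2: Helix, Larkspur.
Each winner pays its own bid: Helix €87, Larkspur €79.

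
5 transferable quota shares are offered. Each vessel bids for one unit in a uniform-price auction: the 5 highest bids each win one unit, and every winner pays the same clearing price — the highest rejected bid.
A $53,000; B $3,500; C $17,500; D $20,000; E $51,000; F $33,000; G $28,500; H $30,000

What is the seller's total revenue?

Total revenue: $100,000

Bids ranked high→low: 53,000 (A), 51,000 (E), 33,000 (F), 30,000 (H), 28,500 (G), 20,000 (D), 17,500 (C), …
Winners (5 units): A, E, F, H, G.
Clearing price = highest rejected bid = $20,000.
Total revenue = 5 × $20,000 = $100,000.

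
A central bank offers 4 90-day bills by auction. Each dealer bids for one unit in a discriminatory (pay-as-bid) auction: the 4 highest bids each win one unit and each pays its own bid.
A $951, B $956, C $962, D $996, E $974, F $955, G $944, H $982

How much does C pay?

C pays $962

Ordering the bids: 996 (D), 982 (H), 974 (E), 962 (C), 956 (B), 955 (F), …
Winners (4 units): D, H, E, C.
C wins → own bid $962.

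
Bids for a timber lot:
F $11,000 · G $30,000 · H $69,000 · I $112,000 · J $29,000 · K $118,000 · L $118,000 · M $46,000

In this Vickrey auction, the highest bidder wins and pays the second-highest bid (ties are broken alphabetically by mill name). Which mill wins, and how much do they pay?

Sorting bids: 118,000 (K) > 118,000 (L) > 112,000 (I) > 69,000 (H) > 46,000 (M) > 30,000 (G) > …
Tie at $118,000 → K wins by tie-break.
Second-price: K pays L's bid of $118,000.

K pays $118,000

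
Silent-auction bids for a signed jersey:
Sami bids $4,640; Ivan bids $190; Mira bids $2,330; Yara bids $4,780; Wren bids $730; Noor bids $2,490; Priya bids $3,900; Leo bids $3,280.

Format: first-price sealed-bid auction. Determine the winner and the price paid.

Rule: the highest bidder wins and pays their own bid.
Bids in order: 4,780 (Yara) > 4,640 (Sami) > 3,900 (Priya) > 3,280 (Leo) > 2,490 (Noor) > 2,330 (Mira) > …
Yara has the highest bid and pays exactly that: $4,780.

Yara pays $4,780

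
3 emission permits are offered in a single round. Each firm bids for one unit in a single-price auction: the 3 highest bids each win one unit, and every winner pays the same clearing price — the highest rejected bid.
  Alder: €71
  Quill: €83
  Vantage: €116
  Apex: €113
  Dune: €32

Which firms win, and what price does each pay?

Vantage, Apex, Quill; each pays €71

Bids ranked high→low: 116 (Vantage), 113 (Apex), 83 (Quill), 71 (Alder), 32 (Dune)
Top 3: Vantage, Apex, Quill.
First losing bid is Alder's €71, which sets the uniform price.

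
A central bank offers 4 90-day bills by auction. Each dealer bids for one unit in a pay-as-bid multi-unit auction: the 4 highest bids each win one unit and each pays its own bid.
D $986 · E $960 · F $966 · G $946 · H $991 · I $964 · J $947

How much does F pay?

Sorting: 991 (H), 986 (D), 966 (F), 964 (I), 960 (E), 947 (J), …
Top 4: H, D, F, I.
F wins → own bid $966.

F pays $966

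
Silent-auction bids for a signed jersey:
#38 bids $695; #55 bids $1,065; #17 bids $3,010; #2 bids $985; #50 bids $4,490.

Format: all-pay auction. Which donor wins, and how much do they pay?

Sorting bids: 4,490 (#50) > 3,010 (#17) > 1,065 (#55) > 985 (#2) > 695 (#38)
#50 is highest and takes the item; every bidder forfeits their bid.

#50 pays $4,490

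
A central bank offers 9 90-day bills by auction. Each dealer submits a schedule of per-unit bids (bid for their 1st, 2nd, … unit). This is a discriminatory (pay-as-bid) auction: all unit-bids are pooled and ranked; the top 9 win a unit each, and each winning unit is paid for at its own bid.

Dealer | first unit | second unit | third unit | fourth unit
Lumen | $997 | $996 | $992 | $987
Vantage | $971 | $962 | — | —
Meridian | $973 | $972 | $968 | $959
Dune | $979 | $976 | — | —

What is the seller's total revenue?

Total revenue: $8,843

All unit-bids, highest first — top 9: 997 (Lumen-1), 996 (Lumen-2), 992 (Lumen-3), 987 (Lumen-4), 979 (Dune-1), 976 (Dune-2), 973 (Meridian-1), 972 (Meridian-2), 971 (Vantage-1)
Next rejected bid: $968 (not a price — pay-as-bid).
Each winning unit pays its own bid.
Revenue = 997 + 996 + 992 + 987 + 979 + 976 + 973 + 972 + 971 = $8,843.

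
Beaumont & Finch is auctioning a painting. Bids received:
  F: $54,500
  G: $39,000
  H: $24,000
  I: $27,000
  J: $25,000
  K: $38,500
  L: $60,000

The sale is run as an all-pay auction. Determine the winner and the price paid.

Sorting bids: 60,000 (L) > 54,500 (F) > 39,000 (G) > 38,500 (K) > 27,000 (I) > 25,000 (J) > …
L is highest and takes the item; every bidder forfeits their bid.

L pays $60,000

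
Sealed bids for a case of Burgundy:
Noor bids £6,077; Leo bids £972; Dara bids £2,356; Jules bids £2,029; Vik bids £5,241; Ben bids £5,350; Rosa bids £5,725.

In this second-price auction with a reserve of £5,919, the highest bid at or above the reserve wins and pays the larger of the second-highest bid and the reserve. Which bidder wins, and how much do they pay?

Noor pays £5,919

Second-price auction with a reserve of £5,919: the highest bid at or above the reserve wins and pays the larger of the second-highest bid and the reserve.
Bids in order: 6,077 (Noor) > 5,725 (Rosa) > 5,350 (Ben) > 5,241 (Vik) > 2,356 (Dara) > 2,029 (Jules) > …
Noor has the top bid at or above the reserve (£6,077).
Second-highest bid £5,725 is below the reserve £5,919, so the reserve binds → payment £5,919.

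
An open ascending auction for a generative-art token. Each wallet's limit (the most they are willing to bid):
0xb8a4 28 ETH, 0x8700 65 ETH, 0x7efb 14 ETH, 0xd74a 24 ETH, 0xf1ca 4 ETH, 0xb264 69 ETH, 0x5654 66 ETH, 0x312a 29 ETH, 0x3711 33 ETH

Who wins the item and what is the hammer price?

0xb264 wins at 66 ETH

Rule: the price rises until one bidder remains; the winner pays the price at which the last rival dropped out.
Sorting limits: 69 (0xb264) > 66 (0x5654) > 65 (0x8700) > 33 (0x3711) > 29 (0x312a) > 28 (0xb8a4) > …
Bidding ends when 0x5654 exits at 66 ETH; 0xb264 takes it.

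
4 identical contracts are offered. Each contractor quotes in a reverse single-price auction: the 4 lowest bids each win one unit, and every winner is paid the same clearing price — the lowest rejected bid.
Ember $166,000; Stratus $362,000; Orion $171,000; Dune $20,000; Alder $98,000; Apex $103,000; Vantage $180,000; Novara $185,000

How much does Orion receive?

Ordering the bids: 20,000 (Dune), 98,000 (Alder), 103,000 (Apex), 166,000 (Ember), 171,000 (Orion), 180,000 (Vantage), …
Lowest 4: Dune, Alder, Apex, Ember.
Clearing price = lowest rejected bid = $171,000.
Orion does not win → is paid $0.

Orion is paid $0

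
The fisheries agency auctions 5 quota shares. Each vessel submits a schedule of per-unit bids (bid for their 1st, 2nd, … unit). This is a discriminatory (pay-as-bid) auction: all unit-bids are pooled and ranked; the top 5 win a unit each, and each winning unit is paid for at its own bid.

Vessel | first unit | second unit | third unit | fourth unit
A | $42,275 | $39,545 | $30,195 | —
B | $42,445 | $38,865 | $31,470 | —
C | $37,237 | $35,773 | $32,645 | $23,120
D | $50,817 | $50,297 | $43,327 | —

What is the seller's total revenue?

Total revenue: $229,161

Pooled unit-bids ranked (top 5): 50,817 (D-1), 50,297 (D-2), 43,327 (D-3), 42,445 (B-1), 42,275 (A-1)
Next rejected bid: $39,545 (not a price — pay-as-bid).
Each winning unit pays its own bid.
Revenue = 50,817 + 50,297 + 43,327 + 42,445 + 42,275 = $229,161.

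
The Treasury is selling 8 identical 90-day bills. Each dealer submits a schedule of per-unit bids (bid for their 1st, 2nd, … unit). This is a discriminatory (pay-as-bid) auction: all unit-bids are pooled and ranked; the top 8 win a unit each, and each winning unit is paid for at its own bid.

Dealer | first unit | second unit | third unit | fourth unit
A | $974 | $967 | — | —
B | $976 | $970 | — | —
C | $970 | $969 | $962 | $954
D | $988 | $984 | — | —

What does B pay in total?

All unit-bids, highest first — top 8: 988 (D-1), 984 (D-2), 976 (B-1), 974 (A-1), 970 (B-2), 970 (C-1), 969 (C-2), 967 (A-2)
Next rejected bid: $962 (not a price — pay-as-bid).
B's winning unit-bids: 976 + 970 = $1,946.

B pays $1,946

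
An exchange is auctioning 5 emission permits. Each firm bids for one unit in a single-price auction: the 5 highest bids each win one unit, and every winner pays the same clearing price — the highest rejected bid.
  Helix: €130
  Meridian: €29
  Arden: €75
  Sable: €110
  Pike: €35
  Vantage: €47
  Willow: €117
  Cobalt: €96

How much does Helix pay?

Sorting: 130 (Helix), 117 (Willow), 110 (Sable), 96 (Cobalt), 75 (Arden), 47 (Vantage), 35 (Pike), …
Winners (5 units): Helix, Willow, Sable, Cobalt, Arden.
First losing bid is Vantage's €47, which sets the uniform price.
Helix wins → pays €47.

Helix pays €47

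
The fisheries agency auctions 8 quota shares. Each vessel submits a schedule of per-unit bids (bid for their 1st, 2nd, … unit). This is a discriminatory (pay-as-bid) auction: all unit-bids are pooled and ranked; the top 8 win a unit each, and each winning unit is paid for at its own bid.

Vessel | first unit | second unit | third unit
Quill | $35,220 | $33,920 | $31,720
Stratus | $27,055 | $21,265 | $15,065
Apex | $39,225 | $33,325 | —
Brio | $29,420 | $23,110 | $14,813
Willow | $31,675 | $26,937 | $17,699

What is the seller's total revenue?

Total revenue: $261,560

All unit-bids, highest first — top 8: 39,225 (Apex-1), 35,220 (Quill-1), 33,920 (Quill-2), 33,325 (Apex-2), 31,720 (Quill-3), 31,675 (Willow-1), 29,420 (Brio-1), 27,055 (Stratus-1)
Next rejected bid: $26,937 (not a price — pay-as-bid).
Each winning unit pays its own bid.
Revenue = 39,225 + 35,220 + 33,920 + 33,325 + 31,720 + 31,675 + 29,420 + 27,055 = $261,560.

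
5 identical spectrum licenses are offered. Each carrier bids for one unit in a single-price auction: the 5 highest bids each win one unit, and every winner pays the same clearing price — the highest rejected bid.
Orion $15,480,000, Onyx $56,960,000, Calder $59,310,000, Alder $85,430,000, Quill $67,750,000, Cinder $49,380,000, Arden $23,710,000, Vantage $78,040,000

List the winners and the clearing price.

Bids ranked high→low: 85,430,000 (Alder), 78,040,000 (Vantage), 67,750,000 (Quill), 59,310,000 (Calder), 56,960,000 (Onyx), 49,380,000 (Cinder), 23,710,000 (Arden), …
Top 5: Alder, Vantage, Quill, Calder, Onyx.
First losing bid is Cinder's $49,380,000, which sets the uniform price.

Alder, Vantage, Quill, Calder, Onyx; each pays $49,380,000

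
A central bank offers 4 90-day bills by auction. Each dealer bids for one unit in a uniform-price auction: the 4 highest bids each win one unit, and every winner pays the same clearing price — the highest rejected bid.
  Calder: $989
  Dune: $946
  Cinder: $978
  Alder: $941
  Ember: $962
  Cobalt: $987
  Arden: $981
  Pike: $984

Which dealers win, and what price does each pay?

Ordering the bids: 989 (Calder), 987 (Cobalt), 984 (Pike), 981 (Arden), 978 (Cinder), 962 (Ember), …
The 4 highest are Calder, Cobalt, Pike, Arden.
Clearing price = highest rejected bid = $978.

Calder, Cobalt, Pike, Arden; each pays $978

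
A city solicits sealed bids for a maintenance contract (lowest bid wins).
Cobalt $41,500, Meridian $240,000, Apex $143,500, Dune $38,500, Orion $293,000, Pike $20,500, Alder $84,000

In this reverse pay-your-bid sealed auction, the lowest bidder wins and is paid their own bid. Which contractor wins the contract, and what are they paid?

Rule: the lowest bidder wins and is paid their own bid.
Bids ranked: 20,500 (Pike) < 38,500 (Dune) < 41,500 (Cobalt) < 84,000 (Alder) < 143,500 (Apex) < 240,000 (Meridian) < …
Pike is lowest → is paid own bid, $20,500.

Pike is paid $20,500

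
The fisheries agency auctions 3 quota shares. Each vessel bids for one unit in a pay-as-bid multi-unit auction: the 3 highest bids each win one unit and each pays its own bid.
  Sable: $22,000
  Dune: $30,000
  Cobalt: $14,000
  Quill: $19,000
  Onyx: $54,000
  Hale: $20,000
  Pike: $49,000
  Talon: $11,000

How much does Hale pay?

Hale pays $0

Ordering the bids: 54,000 (Onyx), 49,000 (Pike), 30,000 (Dune), 22,000 (Sable), 20,000 (Hale), …
The 3 highest are Onyx, Pike, Dune.
Hale does not win → $0.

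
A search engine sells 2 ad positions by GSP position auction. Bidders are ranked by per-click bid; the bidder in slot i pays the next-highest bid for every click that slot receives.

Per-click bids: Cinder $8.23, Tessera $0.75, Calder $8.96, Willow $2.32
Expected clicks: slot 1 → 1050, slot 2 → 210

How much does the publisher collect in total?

Ranked by bid: $8.96 (Calder) > $8.23 (Cinder) > $2.32 (Willow) > …
Slot 1: Calder pays $8.23 × 1050 = $8641.50
Slot 2: Cinder pays $2.32 × 210 = $487.20
Total = $9128.70

Total revenue: $9128.70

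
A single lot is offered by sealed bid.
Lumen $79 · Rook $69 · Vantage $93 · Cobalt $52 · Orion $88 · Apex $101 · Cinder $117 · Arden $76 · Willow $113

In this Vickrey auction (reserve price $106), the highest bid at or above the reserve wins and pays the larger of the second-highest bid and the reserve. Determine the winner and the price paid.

Vickrey auction (reserve price $106): the highest bid at or above the reserve wins and pays the larger of the second-highest bid and the reserve.
Sorting bids: 117 (Cinder) > 113 (Willow) > 101 (Apex) > 93 (Vantage) > 88 (Orion) > 79 (Lumen) > …
Cinder has the top bid at or above the reserve ($117).
Second-highest bid $113 exceeds the reserve $106 → payment $113.

Cinder pays $113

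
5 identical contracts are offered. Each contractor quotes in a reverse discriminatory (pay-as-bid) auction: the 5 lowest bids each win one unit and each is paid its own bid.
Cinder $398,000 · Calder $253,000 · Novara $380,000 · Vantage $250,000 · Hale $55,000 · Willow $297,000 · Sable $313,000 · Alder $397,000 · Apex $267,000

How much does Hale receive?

Hale is paid $55,000

Ordering the bids: 55,000 (Hale), 250,000 (Vantage), 253,000 (Calder), 267,000 (Apex), 297,000 (Willow), 313,000 (Sable), 380,000 (Novara), …
The 5 lowest are Hale, Vantage, Calder, Apex, Willow.
Hale wins → own bid $55,000.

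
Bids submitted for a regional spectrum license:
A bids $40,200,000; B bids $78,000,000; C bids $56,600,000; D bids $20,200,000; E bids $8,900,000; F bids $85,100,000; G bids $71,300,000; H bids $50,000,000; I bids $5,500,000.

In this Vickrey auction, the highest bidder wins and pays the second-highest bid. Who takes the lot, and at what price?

F pays $78,000,000

Vickrey auction: the highest bidder wins and pays the second-highest bid.
Sorting bids: 85,100,000 (F) > 78,000,000 (B) > 71,300,000 (G) > 56,600,000 (C) > 50,000,000 (H) > 40,200,000 (A) > …
Second-price: F pays B's bid of $78,000,000.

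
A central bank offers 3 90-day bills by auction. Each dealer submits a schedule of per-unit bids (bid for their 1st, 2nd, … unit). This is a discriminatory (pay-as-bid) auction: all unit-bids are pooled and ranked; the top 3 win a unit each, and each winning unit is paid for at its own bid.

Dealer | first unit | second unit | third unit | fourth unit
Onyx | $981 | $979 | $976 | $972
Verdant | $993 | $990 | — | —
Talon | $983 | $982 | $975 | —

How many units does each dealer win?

Pooled unit-bids ranked (top 3): 993 (Verdant-1), 990 (Verdant-2), 983 (Talon-1)
Next rejected bid: $982 (not a price — pay-as-bid).
Allocation: Talon 1, Verdant 2.

Talon 1, Verdant 2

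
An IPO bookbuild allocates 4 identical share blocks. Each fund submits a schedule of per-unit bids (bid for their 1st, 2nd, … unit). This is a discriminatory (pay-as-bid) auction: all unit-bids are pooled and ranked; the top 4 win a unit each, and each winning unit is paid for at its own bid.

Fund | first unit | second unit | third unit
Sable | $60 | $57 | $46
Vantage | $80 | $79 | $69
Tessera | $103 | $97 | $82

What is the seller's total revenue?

Total revenue: $362

Merging the schedules and taking the best 4: 103 (Tessera-1), 97 (Tessera-2), 82 (Tessera-3), 80 (Vantage-1)
Next rejected bid: $79 (not a price — pay-as-bid).
Each winning unit pays its own bid.
Revenue = 103 + 97 + 82 + 80 = $362.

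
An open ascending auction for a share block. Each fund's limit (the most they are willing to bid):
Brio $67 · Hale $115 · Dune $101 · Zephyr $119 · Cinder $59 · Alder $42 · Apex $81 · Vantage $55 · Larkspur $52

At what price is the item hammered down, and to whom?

Sorting limits: 119 (Zephyr) > 115 (Hale) > 101 (Dune) > 81 (Apex) > 67 (Brio) > 59 (Cinder) > …
Once the price passes $115, only Zephyr is left; the hammer falls at Hale's limit of $115.

Zephyr wins at $115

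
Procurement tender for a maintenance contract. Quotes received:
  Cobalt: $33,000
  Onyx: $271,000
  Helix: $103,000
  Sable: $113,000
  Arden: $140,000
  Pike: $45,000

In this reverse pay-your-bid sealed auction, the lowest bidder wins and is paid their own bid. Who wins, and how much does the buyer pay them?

Bids ranked: 33,000 (Cobalt) < 45,000 (Pike) < 103,000 (Helix) < 113,000 (Sable) < 140,000 (Arden) < 271,000 (Onyx)
First-price: Cobalt is paid what they bid, $33,000.

Cobalt is paid $33,000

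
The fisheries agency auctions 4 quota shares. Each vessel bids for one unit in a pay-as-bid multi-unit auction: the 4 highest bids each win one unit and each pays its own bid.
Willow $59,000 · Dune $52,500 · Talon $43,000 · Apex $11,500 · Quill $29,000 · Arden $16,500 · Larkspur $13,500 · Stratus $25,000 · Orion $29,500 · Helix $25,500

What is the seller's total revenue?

Sorting: 59,000 (Willow), 52,500 (Dune), 43,000 (Talon), 29,500 (Orion), 29,000 (Quill), 25,500 (Helix), …
Winners (4 units): Willow, Dune, Talon, Orion.
Total revenue = 59,000 + 52,500 + 43,000 + 29,500 = $184,000.

Total revenue: $184,000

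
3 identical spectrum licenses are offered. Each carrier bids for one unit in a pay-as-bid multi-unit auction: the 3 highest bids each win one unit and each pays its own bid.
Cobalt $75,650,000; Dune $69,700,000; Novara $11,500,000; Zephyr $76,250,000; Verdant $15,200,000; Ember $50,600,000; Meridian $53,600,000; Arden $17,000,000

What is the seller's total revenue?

Total revenue: $221,600,000

Sorting: 76,250,000 (Zephyr), 75,650,000 (Cobalt), 69,700,000 (Dune), 53,600,000 (Meridian), 50,600,000 (Ember), …
Top 3: Zephyr, Cobalt, Dune.
Total revenue = 76,250,000 + 75,650,000 + 69,700,000 = $221,600,000.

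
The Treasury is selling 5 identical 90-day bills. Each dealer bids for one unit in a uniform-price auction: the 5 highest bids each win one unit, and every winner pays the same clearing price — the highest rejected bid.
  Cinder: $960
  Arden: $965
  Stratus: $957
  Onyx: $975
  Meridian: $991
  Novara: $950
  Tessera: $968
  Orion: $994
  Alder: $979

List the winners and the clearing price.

Orion, Meridian, Alder, Onyx, Tessera; each pays $965

Bids ranked high→low: 994 (Orion), 991 (Meridian), 979 (Alder), 975 (Onyx), 968 (Tessera), 965 (Arden), 960 (Cinder), …
Top 5: Orion, Meridian, Alder, Onyx, Tessera.
Highest unsuccessful bid: $965 → clearing price.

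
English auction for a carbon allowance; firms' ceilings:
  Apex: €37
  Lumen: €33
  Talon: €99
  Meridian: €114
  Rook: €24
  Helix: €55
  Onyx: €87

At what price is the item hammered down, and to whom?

Meridian wins at €99

Open ascending-bid auction: the price rises until one bidder remains; the winner pays the price at which the last rival dropped out.
Sorting limits: 114 (Meridian) > 99 (Talon) > 87 (Onyx) > 55 (Helix) > 37 (Apex) > 33 (Lumen) > …
Talon is the last rival to drop out, at €99; Meridian remains and wins at that price.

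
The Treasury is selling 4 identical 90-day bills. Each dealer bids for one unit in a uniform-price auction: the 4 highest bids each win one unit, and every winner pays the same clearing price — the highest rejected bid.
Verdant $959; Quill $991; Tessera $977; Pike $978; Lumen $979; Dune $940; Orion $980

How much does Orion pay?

Orion pays $977

Sorting: 991 (Quill), 980 (Orion), 979 (Lumen), 978 (Pike), 977 (Tessera), 959 (Verdant), …
The 4 highest are Quill, Orion, Lumen, Pike.
Clearing price = highest rejected bid = $977.
Orion wins → pays $977.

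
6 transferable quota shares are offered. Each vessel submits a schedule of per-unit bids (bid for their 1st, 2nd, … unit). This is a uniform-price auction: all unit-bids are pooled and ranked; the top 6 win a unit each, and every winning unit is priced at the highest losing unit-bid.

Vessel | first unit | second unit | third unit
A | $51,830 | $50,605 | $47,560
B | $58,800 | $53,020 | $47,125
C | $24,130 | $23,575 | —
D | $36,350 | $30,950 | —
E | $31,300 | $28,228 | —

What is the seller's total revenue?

Total revenue: $218,100

All unit-bids, highest first — top 6: 58,800 (B-1), 53,020 (B-2), 51,830 (A-1), 50,605 (A-2), 47,560 (A-3), 47,125 (B-3)
Highest rejected unit-bid = $36,350.
Allocation: A 3, B 3. Every unit priced at $36,350.
Revenue = 6 × 36,350 = $218,100.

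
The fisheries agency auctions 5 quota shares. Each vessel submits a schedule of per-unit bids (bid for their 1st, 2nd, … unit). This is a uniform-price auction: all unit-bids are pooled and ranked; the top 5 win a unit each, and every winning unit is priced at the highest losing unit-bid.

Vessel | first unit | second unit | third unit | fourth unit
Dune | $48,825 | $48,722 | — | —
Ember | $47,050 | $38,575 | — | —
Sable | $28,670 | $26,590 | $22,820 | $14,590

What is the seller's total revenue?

Total revenue: $132,950

All unit-bids, highest first — top 5: 48,825 (Dune-1), 48,722 (Dune-2), 47,050 (Ember-1), 38,575 (Ember-2), 28,670 (Sable-1)
First bid not allocated: $26,590.
Allocation: Dune 2, Ember 2, Sable 1. Every unit priced at $26,590.
Revenue = 5 × 26,590 = $132,950.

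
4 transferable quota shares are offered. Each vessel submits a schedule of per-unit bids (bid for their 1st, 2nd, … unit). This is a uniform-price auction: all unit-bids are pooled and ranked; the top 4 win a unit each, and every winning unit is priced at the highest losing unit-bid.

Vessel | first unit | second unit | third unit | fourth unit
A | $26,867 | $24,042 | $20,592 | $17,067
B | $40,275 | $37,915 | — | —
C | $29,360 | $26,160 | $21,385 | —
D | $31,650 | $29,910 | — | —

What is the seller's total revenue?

All unit-bids, highest first — top 4: 40,275 (B-1), 37,915 (B-2), 31,650 (D-1), 29,910 (D-2)
The (k+1)-th unit-bid is $29,360.
Allocation: B 2, D 2. Every unit priced at $29,360.
Revenue = 4 × 29,360 = $117,440.

Total revenue: $117,440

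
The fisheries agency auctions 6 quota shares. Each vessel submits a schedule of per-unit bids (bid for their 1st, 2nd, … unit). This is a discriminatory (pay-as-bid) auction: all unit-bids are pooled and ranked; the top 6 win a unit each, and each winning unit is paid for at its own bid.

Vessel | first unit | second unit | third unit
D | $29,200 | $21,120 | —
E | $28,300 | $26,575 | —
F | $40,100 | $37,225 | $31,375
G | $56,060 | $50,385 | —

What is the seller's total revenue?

All unit-bids, highest first — top 6: 56,060 (G-1), 50,385 (G-2), 40,100 (F-1), 37,225 (F-2), 31,375 (F-3), 29,200 (D-1)
Next rejected bid: $28,300 (not a price — pay-as-bid).
Each winning unit pays its own bid.
Revenue = 56,060 + 50,385 + 40,100 + 37,225 + 31,375 + 29,200 = $244,345.

Total revenue: $244,345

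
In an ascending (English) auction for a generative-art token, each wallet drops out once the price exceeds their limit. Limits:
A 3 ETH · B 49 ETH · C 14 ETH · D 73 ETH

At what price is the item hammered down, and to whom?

Limits in order: 73 (D) > 49 (B) > 14 (C) > 3 (A)
B is the last rival to drop out, at 49 ETH; D remains and wins at that price.

D wins at 49 ETH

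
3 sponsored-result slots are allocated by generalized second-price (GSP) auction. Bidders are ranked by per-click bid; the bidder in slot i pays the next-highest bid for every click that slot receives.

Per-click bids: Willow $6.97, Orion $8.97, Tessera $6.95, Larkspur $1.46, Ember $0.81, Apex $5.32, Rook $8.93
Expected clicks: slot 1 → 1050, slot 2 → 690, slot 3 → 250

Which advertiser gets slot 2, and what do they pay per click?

Rook; $6.97 per click

Per-click bids in order: $8.97 (Orion) > $8.93 (Rook) > $6.97 (Willow) > $6.95 (Tessera) > …
Slot 2 goes to the second-ranked bidder, Rook, who pays the next bid down: $6.97/click.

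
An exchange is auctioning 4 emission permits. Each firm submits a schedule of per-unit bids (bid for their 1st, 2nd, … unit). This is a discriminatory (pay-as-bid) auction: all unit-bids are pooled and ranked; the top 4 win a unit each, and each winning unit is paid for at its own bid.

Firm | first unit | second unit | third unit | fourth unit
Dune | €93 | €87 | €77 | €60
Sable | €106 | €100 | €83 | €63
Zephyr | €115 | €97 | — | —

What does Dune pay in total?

Merging the schedules and taking the best 4: 115 (Zephyr-1), 106 (Sable-1), 100 (Sable-2), 97 (Zephyr-2)
Next rejected bid: €93 (not a price — pay-as-bid).
Dune wins no units.

Dune pays €0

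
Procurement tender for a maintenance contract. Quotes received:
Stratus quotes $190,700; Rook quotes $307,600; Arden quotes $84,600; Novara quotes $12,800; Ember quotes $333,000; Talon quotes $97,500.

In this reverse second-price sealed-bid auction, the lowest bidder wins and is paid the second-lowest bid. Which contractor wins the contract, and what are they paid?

Novara is paid $84,600

Reverse second-price sealed-bid auction: the lowest bidder wins and is paid the second-lowest bid.
Sorting bids: 12,800 (Novara) < 84,600 (Arden) < 97,500 (Talon) < 190,700 (Stratus) < 307,600 (Rook) < 333,000 (Ember)
Novara wins with the lowest bid; price is set by the runner-up at $84,600.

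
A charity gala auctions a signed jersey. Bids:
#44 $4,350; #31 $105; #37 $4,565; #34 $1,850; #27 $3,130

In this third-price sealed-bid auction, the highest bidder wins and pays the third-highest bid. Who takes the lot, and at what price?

#37 pays $3,130

Bids ranked: 4,565 (#37) > 4,350 (#44) > 3,130 (#27) > 1,850 (#34) > 105 (#31)
#37 wins; payment is bid #3 in the ranking = $3,130.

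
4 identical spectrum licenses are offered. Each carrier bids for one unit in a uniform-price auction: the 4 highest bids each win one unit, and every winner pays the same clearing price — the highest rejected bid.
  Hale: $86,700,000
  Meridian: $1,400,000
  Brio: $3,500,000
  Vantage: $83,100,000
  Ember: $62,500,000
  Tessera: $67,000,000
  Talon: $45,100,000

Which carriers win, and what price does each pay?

Bids ranked high→low: 86,700,000 (Hale), 83,100,000 (Vantage), 67,000,000 (Tessera), 62,500,000 (Ember), 45,100,000 (Talon), 3,500,000 (Brio), …
Top 4: Hale, Vantage, Tessera, Ember.
Clearing price = highest rejected bid = $45,100,000.

Hale, Vantage, Tessera, Ember; each pays $45,100,000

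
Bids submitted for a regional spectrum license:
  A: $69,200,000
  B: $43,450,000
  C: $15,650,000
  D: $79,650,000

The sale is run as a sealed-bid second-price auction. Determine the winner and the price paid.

D pays $69,200,000

Rule: the highest bidder wins and pays the second-highest bid.
Sorting bids: 79,650,000 (D) > 69,200,000 (A) > 43,450,000 (B) > 15,650,000 (C)
Second-price: D pays A's bid of $69,200,000.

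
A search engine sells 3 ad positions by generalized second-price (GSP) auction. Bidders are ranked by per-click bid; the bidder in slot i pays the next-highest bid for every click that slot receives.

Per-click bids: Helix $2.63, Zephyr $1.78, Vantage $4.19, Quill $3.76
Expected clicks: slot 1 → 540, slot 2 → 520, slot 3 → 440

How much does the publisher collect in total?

Per-click bids in order: $4.19 (Vantage) > $3.76 (Quill) > $2.63 (Helix) > $1.78 (Zephyr)
Slot 1: Vantage pays $3.76 × 540 = $2030.40
Slot 2: Quill pays $2.63 × 520 = $1367.60
Slot 3: Helix pays $1.78 × 440 = $783.20
Total = $4181.20

Total revenue: $4181.20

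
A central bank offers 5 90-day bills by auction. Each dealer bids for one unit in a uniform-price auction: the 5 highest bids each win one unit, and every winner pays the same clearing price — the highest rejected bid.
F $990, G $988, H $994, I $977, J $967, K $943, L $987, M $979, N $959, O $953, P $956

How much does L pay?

Bids ranked high→low: 994 (H), 990 (F), 988 (G), 987 (L), 979 (M), 977 (I), 967 (J), …
Winners (5 units): H, F, G, L, M.
First losing bid is I's $977, which sets the uniform price.
L wins → pays $977.

L pays $977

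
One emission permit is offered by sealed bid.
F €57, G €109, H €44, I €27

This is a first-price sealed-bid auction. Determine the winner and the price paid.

Bids ranked: 109 (G) > 57 (F) > 44 (H) > 27 (I)
G has the highest bid and pays exactly that: €109.

G pays €109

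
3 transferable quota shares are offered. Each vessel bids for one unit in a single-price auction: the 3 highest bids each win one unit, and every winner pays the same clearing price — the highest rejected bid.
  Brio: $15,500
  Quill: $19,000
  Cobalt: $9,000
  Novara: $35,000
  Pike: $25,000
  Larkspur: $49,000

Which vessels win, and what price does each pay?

Sorting: 49,000 (Larkspur), 35,000 (Novara), 25,000 (Pike), 19,000 (Quill), 15,500 (Brio), …
Top 3: Larkspur, Novara, Pike.
First losing bid is Quill's $19,000, which sets the uniform price.

Larkspur, Novara, Pike; each pays $19,000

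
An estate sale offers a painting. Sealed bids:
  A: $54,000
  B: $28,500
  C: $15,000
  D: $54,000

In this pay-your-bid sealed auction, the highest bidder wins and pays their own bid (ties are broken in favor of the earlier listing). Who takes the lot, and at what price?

A pays $54,000

Sorting bids: 54,000 (A) > 54,000 (D) > 28,500 (B) > 15,000 (C)
A and D tie at $54,000; tie-break gives it to A.
A has the highest bid and pays exactly that: $54,000.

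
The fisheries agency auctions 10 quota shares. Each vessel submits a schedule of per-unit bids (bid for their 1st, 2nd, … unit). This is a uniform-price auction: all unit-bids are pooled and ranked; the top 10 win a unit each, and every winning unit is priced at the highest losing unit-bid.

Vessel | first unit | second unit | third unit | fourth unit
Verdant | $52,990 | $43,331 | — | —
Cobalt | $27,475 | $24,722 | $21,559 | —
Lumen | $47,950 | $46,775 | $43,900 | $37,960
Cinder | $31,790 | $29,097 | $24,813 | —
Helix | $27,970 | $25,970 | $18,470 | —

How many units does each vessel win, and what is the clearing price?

Cinder 2, Cobalt 1, Helix 1, Lumen 4, Verdant 2; clearing price $25,970

All unit-bids, highest first — top 10: 52,990 (Verdant-1), 47,950 (Lumen-1), 46,775 (Lumen-2), 43,900 (Lumen-3), 43,331 (Verdant-2), 37,960 (Lumen-4), 31,790 (Cinder-1), 29,097 (Cinder-2), 27,970 (Helix-1), 27,475 (Cobalt-1)
The (k+1)-th unit-bid is $25,970.
Allocation: Cinder 2, Cobalt 1, Helix 1, Lumen 4, Verdant 2.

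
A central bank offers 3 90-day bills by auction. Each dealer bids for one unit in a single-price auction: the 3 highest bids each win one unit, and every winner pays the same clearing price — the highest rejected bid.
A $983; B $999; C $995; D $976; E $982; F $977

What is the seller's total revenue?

Bids ranked high→low: 999 (B), 995 (C), 983 (A), 982 (E), 977 (F), …
The 3 highest are B, C, A.
Highest unsuccessful bid: $982 → clearing price.
Total revenue = 3 × $982 = $2,946.

Total revenue: $2,946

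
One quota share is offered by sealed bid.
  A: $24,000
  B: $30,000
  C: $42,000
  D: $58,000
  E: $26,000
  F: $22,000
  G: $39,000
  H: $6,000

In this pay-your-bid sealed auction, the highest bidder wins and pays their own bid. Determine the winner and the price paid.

Pay-your-bid sealed auction: the highest bidder wins and pays their own bid.
Sorting bids: 58,000 (D) > 42,000 (C) > 39,000 (G) > 30,000 (B) > 26,000 (E) > 24,000 (A) > …
D has the highest bid and pays exactly that: $58,000.

D pays $58,000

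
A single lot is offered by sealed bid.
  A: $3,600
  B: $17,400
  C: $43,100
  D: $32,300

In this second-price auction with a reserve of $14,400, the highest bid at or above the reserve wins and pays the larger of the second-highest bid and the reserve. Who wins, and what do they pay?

C pays $32,300

Rule: the highest bid at or above the reserve wins and pays the larger of the second-highest bid and the reserve.
Bids ranked: 43,100 (C) > 32,300 (D) > 17,400 (B) > 3,600 (A)
Highest eligible bid: C at $43,100.
max(second-highest $32,300, reserve $14,400) = $32,300; the reserve does not bind.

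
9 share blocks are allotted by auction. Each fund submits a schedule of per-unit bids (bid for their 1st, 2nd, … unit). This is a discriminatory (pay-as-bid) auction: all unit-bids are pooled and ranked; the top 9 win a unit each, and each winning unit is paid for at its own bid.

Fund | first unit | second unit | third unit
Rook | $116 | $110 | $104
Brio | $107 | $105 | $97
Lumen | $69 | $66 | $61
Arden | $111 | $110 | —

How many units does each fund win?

All unit-bids, highest first — top 9: 116 (Rook-1), 111 (Arden-1), 110 (Rook-2), 110 (Arden-2), 107 (Brio-1), 105 (Brio-2), 104 (Rook-3), 97 (Brio-3), 69 (Lumen-1)
Next rejected bid: $66 (not a price — pay-as-bid).
Allocation: Arden 2, Brio 3, Lumen 1, Rook 3.

Arden 2, Brio 3, Lumen 1, Rook 3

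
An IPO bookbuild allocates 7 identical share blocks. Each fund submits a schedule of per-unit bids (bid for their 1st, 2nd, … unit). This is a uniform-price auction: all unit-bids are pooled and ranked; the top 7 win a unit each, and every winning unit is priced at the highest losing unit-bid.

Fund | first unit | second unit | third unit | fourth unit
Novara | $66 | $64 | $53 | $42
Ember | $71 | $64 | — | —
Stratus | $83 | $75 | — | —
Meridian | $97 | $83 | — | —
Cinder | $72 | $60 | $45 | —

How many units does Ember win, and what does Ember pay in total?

Ember: 1 unit, pays $64

Pooled unit-bids ranked (top 7): 97 (Meridian-1), 83 (Stratus-1), 83 (Meridian-2), 75 (Stratus-2), 72 (Cinder-1), 71 (Ember-1), 66 (Novara-1)
First bid not allocated: $64.
Ember wins 1 unit(s) at $64 each.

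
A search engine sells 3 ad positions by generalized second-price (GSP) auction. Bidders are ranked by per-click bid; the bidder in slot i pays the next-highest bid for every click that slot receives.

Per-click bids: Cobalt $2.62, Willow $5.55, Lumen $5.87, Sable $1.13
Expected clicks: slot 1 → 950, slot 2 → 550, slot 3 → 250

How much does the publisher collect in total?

Total revenue: $6996.00

Sorting advertisers: $5.87 (Lumen) > $5.55 (Willow) > $2.62 (Cobalt) > $1.13 (Sable)
Slot 1: Lumen pays $5.55 × 950 = $5272.50
Slot 2: Willow pays $2.62 × 550 = $1441.00
Slot 3: Cobalt pays $1.13 × 250 = $282.50
Total = $6996.00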